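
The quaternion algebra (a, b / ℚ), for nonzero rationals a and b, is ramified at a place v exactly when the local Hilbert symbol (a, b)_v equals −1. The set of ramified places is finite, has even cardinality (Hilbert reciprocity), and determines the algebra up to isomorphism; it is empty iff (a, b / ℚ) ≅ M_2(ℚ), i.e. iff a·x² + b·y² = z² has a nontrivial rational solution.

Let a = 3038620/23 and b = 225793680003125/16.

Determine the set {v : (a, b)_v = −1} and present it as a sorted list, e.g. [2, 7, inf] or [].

[5, 23]

(a, b) ≡ (103385, 5) mod (ℚ^×)²; places V = {2, 5, 13, 23, 29, 31, ∞}.
(a,b)_∞: sgn(103385)=+, sgn(5)=+, so +1.
(a,b)_5: α=1, u≡3; β=5, v≡1 (mod 5); (3|5)=-1, (1|5)=+1; sign (−1)^0·-1^5·+1^1 = -1.
(a,b)_13: α=2, u≡4; β=2, v≡8 (mod 13); (4|13)=+1, (8|13)=-1; sign (−1)^0·+1^2·-1^2 = +1.
(a,b)_2: α=2, β=-4; u≡1, v≡5 (mod 8); ε(u)ε(v)=0·0, αω(v)=2·1, βω(u)=-4·0; sum ≡ 0  ⇒  +1.
(a,b)_29: α=1, u≡14; β=2, v≡25 (mod 29); (14|29)=-1, (25|29)=+1; sign (−1)^0·-1^2·+1^1 = +1.
(a,b)_31: α=1, u≡8; β=2, v≡20 (mod 31); (8|31)=+1, (20|31)=+1; sign (−1)^0·+1^2·+1^1 = +1.
(a,b)_23: α=-1, u≡21; β=2, v≡17 (mod 23); (21|23)=-1, (17|23)=-1; sign (−1)^0·-1^2·-1^-1 = -1.
(103385, 5 / ℚ) ramifies at {5, 23}: a division algebra.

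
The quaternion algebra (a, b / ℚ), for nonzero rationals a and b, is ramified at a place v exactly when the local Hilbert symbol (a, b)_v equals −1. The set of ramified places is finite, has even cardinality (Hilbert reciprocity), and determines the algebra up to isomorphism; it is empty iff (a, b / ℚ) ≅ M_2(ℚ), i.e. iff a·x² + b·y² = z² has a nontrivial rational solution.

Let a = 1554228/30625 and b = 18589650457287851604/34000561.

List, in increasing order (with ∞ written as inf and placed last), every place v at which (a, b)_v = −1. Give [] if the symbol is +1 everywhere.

Mod squares: a ≡ 533, b ≡ 380029. Check v ∈ {∞, 2, 3, 5, 7, 13, 17, 23, 31, 41}.
v=7: a=7^-2·(≡2), b=7^-6·(≡6) mod 7; (2|7)=+1, (6|7)=-1; (−1)^{-2·-6·3}·(+1)^-6·(-1)^-2 = +1.
v=41: a=41^1·(≡29), b=41^3·(≡22) mod 41; (29|41)=-1, (22|41)=-1; (−1)^{1·3·20}·(-1)^3·(-1)^1 = +1.
v=13: a=13^1·(≡6), b=13^3·(≡12) mod 13; (6|13)=-1, (12|13)=+1; (−1)^{1·3·6}·(-1)^3·(+1)^1 = -1.
v=23: a=23^0·(≡6), b=23^1·(≡6) mod 23; (6|23)=+1, (6|23)=+1; (−1)^{0·1·11}·(+1)^1·(+1)^0 = +1.
v=2: v_2(a)=2, v_2(b)=2; units ≡ 5, 5 (mod 8); ε·ε+αω+βω = 0·0+2·1+2·1 ≡ 0  ⇒  (a,b)_2 = +1.
v=3: a=3^6·(≡2), b=3^16·(≡1) mod 3; (2|3)=-1, (1|3)=+1; (−1)^{6·16·1}·(-1)^16·(+1)^6 = +1.
v=17: a=17^0·(≡11), b=17^-2·(≡6) mod 17; (11|17)=-1, (6|17)=-1; (−1)^{0·-2·8}·(-1)^-2·(-1)^0 = +1.
v=∞: 533 > 0 and 380029 > 0  ⇒  (a,b)_∞ = +1.
v=5: a=5^-4·(≡2), b=5^0·(≡4) mod 5; (2|5)=-1, (4|5)=+1; (−1)^{-4·0·2}·(-1)^0·(+1)^-4 = +1.
v=31: a=31^0·(≡27), b=31^1·(≡10) mod 31; (27|31)=-1, (10|31)=+1; (−1)^{0·1·15}·(-1)^1·(+1)^0 = -1.
(533, 380029 / ℚ) ramifies at {13, 31}: a division algebra.

[13, 31]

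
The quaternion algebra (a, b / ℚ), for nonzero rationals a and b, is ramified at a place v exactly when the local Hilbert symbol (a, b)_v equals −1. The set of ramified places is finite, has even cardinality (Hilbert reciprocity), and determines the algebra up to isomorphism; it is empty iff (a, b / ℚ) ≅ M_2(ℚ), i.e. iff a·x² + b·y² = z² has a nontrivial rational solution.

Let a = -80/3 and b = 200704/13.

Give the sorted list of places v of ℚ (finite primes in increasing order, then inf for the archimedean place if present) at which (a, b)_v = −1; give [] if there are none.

[5, 13]

Mod squares: a ≡ -15, b ≡ 13. Check v ∈ {∞, 2, 3, 5, 7, 13}.
v=3: a=3^-1·(≡1), b=3^0·(≡1) mod 3; (1|3)=+1, (1|3)=+1; (−1)^{-1·0·1}·(+1)^0·(+1)^-1 = +1.
v=2: v_2(a)=4, v_2(b)=12; units ≡ 1, 5 (mod 8); ε·ε+αω+βω = 0·0+4·1+12·0 ≡ 0  ⇒  (a,b)_2 = +1.
v=∞: -15 < 0 and 13 > 0  ⇒  (a,b)_∞ = +1.
v=5: a=5^1·(≡3), b=5^0·(≡3) mod 5; (3|5)=-1, (3|5)=-1; (−1)^{1·0·2}·(-1)^0·(-1)^1 = -1.
v=7: a=7^0·(≡6), b=7^2·(≡6) mod 7; (6|7)=-1, (6|7)=-1; (−1)^{0·2·3}·(-1)^2·(-1)^0 = +1.
v=13: a=13^0·(≡8), b=13^-1·(≡10) mod 13; (8|13)=-1, (10|13)=+1; (−1)^{0·-1·6}·(-1)^-1·(+1)^0 = -1.
|Ram(-15, 13)| = 2, even; anisotropic at {5, 13}.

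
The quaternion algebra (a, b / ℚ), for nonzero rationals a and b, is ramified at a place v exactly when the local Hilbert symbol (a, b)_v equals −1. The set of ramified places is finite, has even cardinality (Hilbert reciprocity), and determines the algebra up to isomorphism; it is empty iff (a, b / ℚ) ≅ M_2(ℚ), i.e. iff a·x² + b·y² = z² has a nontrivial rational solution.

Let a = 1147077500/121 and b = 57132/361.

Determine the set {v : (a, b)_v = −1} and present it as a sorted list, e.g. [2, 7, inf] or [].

[2, 3, 31, 41]

(a, b) ≡ (1271, 3) mod (ℚ^×)²; places V = {2, 3, 5, 11, 19, 23, 31, 41, ∞}.
(a,b)_5: α=4, u≡4; β=0, v≡2 (mod 5); (4|5)=+1, (2|5)=-1; sign (−1)^0·+1^0·-1^4 = +1.
(a,b)_∞: sgn(1271)=+, sgn(3)=+, so +1.
(a,b)_11: α=-2, u≡8; β=0, v≡1 (mod 11); (8|11)=-1, (1|11)=+1; sign (−1)^0·-1^0·+1^-2 = +1.
(a,b)_2: α=2, β=2; u≡7, v≡3 (mod 8); ε(u)ε(v)=1·1, αω(v)=2·1, βω(u)=2·0; sum ≡ 1  ⇒  -1.
(a,b)_19: α=2, u≡5; β=-2, v≡18 (mod 19); (5|19)=+1, (18|19)=-1; sign (−1)^0·+1^-2·-1^2 = +1.
(a,b)_31: α=1, u≡10; β=0, v≡17 (mod 31); (10|31)=+1, (17|31)=-1; sign (−1)^0·+1^0·-1^1 = -1.
(a,b)_41: α=1, u≡40; β=0, v≡13 (mod 41); (40|41)=+1, (13|41)=-1; sign (−1)^0·+1^0·-1^1 = -1.
(a,b)_23: α=0, u≡3; β=2, v≡1 (mod 23); (3|23)=+1, (1|23)=+1; sign (−1)^0·+1^2·+1^0 = +1.
(a,b)_3: α=0, u≡2; β=3, v≡1 (mod 3); (2|3)=-1, (1|3)=+1; sign (−1)^0·-1^3·+1^0 = -1.
Ram(1271, 3) = {2, 3, 31, 41}; no ℚ_2-point on the conic.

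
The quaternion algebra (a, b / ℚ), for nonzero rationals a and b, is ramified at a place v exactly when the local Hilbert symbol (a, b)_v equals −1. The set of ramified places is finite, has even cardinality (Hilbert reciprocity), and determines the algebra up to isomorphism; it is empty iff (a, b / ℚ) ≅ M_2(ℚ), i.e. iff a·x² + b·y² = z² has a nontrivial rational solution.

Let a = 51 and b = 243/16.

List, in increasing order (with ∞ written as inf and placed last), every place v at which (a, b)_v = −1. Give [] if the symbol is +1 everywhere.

[2, 17]

(a, b) ≡ (51, 3) mod (ℚ^×)²; places V = {2, 3, 17, ∞}.
(a,b)_17: α=1, u≡3; β=0, v≡12 (mod 17); (3|17)=-1, (12|17)=-1; sign (−1)^0·-1^0·-1^1 = -1.
(a,b)_2: α=0, β=-4; u≡3, v≡3 (mod 8); ε(u)ε(v)=1·1, αω(v)=0·1, βω(u)=-4·1; sum ≡ 1  ⇒  -1.
(a,b)_∞: sgn(51)=+, sgn(3)=+, so +1.
(a,b)_3: α=1, u≡2; β=5, v≡1 (mod 3); (2|3)=-1, (1|3)=+1; sign (−1)^1·-1^5·+1^1 = +1.
|Ram(51, 3)| = 2, even; anisotropic at {2, 17}.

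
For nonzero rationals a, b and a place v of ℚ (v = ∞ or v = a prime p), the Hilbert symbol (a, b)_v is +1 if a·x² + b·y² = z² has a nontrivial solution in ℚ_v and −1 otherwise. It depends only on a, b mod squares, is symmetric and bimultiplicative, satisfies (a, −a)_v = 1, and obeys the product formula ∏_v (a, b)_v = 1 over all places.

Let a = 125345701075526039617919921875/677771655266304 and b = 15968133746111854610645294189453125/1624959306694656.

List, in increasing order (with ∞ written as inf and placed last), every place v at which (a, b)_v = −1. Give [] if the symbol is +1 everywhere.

(a, b) ≡ (121771, 237133) mod (ℚ^×)²; places V = {2, 3, 5, 7, 13, 17, 19, 29, 31, 37, ∞}.
(a,b)_31: α=-2, u≡12; β=0, v≡7 (mod 31); (12|31)=-1, (7|31)=+1; sign (−1)^0·-1^0·+1^-2 = +1.
(a,b)_2: α=-14, β=-22; u≡3, v≡5 (mod 8); ε(u)ε(v)=1·0, αω(v)=-14·1, βω(u)=-22·1; sum ≡ 0  ⇒  +1.
(a,b)_5: α=14, u≡4; β=18, v≡3 (mod 5); (4|5)=+1, (3|5)=-1; sign (−1)^0·+1^18·-1^14 = +1.
(a,b)_19: α=3, u≡1; β=4, v≡10 (mod 19); (1|19)=+1, (10|19)=-1; sign (−1)^0·+1^4·-1^3 = -1.
(a,b)_37: α=2, u≡11; β=3, v≡15 (mod 37); (11|37)=+1, (15|37)=-1; sign (−1)^0·+1^3·-1^2 = +1.
(a,b)_17: α=1, u≡7; β=1, v≡4 (mod 17); (7|17)=-1, (4|17)=+1; sign (−1)^0·-1^1·+1^1 = -1.
(a,b)_7: α=4, u≡5; β=6, v≡4 (mod 7); (5|7)=-1, (4|7)=+1; sign (−1)^0·-1^6·+1^4 = +1.
(a,b)_3: α=-16, u≡1; β=-18, v≡1 (mod 3); (1|3)=+1, (1|3)=+1; sign (−1)^0·+1^-18·+1^-16 = +1.
(a,b)_29: α=3, u≡16; β=3, v≡23 (mod 29); (16|29)=+1, (23|29)=+1; sign (−1)^0·+1^3·+1^3 = +1.
(a,b)_13: α=3, u≡5; β=1, v≡5 (mod 13); (5|13)=-1, (5|13)=-1; sign (−1)^0·-1^1·-1^3 = +1.
(a,b)_∞: sgn(121771)=+, sgn(237133)=+, so +1.
(121771, 237133 / ℚ) ramifies at {17, 19}: a division algebra.

[17, 19]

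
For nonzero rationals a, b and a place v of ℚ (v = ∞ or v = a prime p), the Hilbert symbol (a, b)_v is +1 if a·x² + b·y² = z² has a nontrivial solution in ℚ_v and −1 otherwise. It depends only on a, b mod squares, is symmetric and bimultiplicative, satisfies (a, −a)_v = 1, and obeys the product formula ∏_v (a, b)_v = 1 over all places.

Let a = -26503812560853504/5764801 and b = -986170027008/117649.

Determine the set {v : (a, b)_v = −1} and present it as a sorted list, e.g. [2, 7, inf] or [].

[2, 23, 41, inf]

(a, b) ≡ (-35834, -3) mod (ℚ^×)²; places V = {2, 3, 7, 19, 23, 41, ∞}.
(a,b)_3: α=2, u≡1; β=1, v≡2 (mod 3); (1|3)=+1, (2|3)=-1; sign (−1)^0·+1^1·-1^2 = +1.
(a,b)_41: α=3, u≡12; β=2, v≡13 (mod 41); (12|41)=-1, (13|41)=-1; sign (−1)^0·-1^2·-1^3 = -1.
(a,b)_7: α=-8, u≡5; β=-6, v≡2 (mod 7); (5|7)=-1, (2|7)=+1; sign (−1)^0·-1^-6·+1^-8 = +1.
(a,b)_19: α=3, u≡13; β=2, v≡9 (mod 19); (13|19)=-1, (9|19)=+1; sign (−1)^0·-1^2·+1^3 = +1.
(a,b)_∞: sgn(-35834)=−, sgn(-3)=−, so -1.
(a,b)_2: α=9, β=10; u≡3, v≡5 (mod 8); ε(u)ε(v)=1·0, αω(v)=9·1, βω(u)=10·1; sum ≡ 1  ⇒  -1.
(a,b)_23: α=3, u≡18; β=2, v≡11 (mod 23); (18|23)=+1, (11|23)=-1; sign (−1)^0·+1^2·-1^3 = -1.
|Ram(-35834, -3)| = 4, even; anisotropic at {2, 23, 41, ∞}.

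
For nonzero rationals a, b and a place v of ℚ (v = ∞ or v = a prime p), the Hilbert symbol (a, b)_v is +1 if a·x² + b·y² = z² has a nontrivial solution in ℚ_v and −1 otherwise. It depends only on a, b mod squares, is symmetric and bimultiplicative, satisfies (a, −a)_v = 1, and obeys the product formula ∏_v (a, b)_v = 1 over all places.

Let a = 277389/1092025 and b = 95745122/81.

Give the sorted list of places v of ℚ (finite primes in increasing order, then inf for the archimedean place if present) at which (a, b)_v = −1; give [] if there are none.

[2, 37]

Mod squares: a ≡ 629, b ≡ 2. Check v ∈ {∞, 2, 3, 5, 7, 11, 17, 19, 37}.
v=11: a=11^-2·(≡7), b=11^2·(≡2) mod 11; (7|11)=-1, (2|11)=-1; (−1)^{-2·2·5}·(-1)^2·(-1)^-2 = +1.
v=5: a=5^-2·(≡4), b=5^0·(≡2) mod 5; (4|5)=+1, (2|5)=-1; (−1)^{-2·0·2}·(+1)^0·(-1)^-2 = +1.
v=7: a=7^2·(≡3), b=7^0·(≡1) mod 7; (3|7)=-1, (1|7)=+1; (−1)^{2·0·3}·(-1)^0·(+1)^2 = +1.
v=3: a=3^2·(≡2), b=3^-4·(≡2) mod 3; (2|3)=-1, (2|3)=-1; (−1)^{2·-4·1}·(-1)^-4·(-1)^2 = +1.
v=37: a=37^1·(≡35), b=37^2·(≡17) mod 37; (35|37)=-1, (17|37)=-1; (−1)^{1·2·18}·(-1)^2·(-1)^1 = -1.
v=19: a=19^-2·(≡2), b=19^0·(≡15) mod 19; (2|19)=-1, (15|19)=-1; (−1)^{-2·0·9}·(-1)^0·(-1)^-2 = +1.
v=2: v_2(a)=0, v_2(b)=1; units ≡ 5, 1 (mod 8); ε·ε+αω+βω = 0·0+0·0+1·1 ≡ 1  ⇒  (a,b)_2 = -1.
v=17: a=17^1·(≡5), b=17^2·(≡8) mod 17; (5|17)=-1, (8|17)=+1; (−1)^{1·2·8}·(-1)^2·(+1)^1 = +1.
v=∞: 629 > 0 and 2 > 0  ⇒  (a,b)_∞ = +1.
Ram(629, 2) = {2, 37}; no ℚ_2-point on the conic.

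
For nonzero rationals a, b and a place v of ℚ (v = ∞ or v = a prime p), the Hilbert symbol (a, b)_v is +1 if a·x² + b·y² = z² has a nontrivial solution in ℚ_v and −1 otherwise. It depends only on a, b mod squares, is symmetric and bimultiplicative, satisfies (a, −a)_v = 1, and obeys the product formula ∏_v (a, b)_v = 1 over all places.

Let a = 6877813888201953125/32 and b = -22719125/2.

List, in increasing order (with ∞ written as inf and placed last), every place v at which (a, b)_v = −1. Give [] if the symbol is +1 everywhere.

(a, b) ≡ (1066, -1817530) mod (ℚ^×)²; places V = {2, 5, 11, 13, 31, 41, ∞}.
(a,b)_41: α=3, u≡6; β=1, v≡36 (mod 41); (6|41)=-1, (36|41)=+1; sign (−1)^0·-1^1·+1^3 = -1.
(a,b)_31: α=2, u≡13; β=1, v≡29 (mod 31); (13|31)=-1, (29|31)=-1; sign (−1)^0·-1^1·-1^2 = -1.
(a,b)_2: α=-5, β=-1; u≡5, v≡3 (mod 8); ε(u)ε(v)=0·1, αω(v)=-5·1, βω(u)=-1·1; sum ≡ 0  ⇒  +1.
(a,b)_11: α=2, u≡2; β=1, v≡9 (mod 11); (2|11)=-1, (9|11)=+1; sign (−1)^0·-1^1·+1^2 = -1.
(a,b)_5: α=8, u≡1; β=3, v≡1 (mod 5); (1|5)=+1, (1|5)=+1; sign (−1)^0·+1^3·+1^8 = +1.
(a,b)_13: α=3, u≡12; β=1, v≡2 (mod 13); (12|13)=+1, (2|13)=-1; sign (−1)^0·+1^1·-1^3 = -1.
(a,b)_∞: sgn(1066)=+, sgn(-1817530)=−, so +1.
Ram(1066, -1817530) = {11, 13, 31, 41}; no ℚ_11-point on the conic.

[11, 13, 31, 41]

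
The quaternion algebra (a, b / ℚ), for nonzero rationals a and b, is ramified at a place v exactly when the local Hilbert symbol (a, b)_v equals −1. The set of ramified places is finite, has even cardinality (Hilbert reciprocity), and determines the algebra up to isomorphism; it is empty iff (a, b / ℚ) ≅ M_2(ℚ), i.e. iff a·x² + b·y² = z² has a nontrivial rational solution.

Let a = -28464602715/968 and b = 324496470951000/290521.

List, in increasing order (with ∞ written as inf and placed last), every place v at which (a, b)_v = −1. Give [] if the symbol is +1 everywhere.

[3, 5, 19, 47]

(a, b) ≡ (-60630, 383990) mod (ℚ^×)²; places V = {2, 3, 5, 7, 11, 17, 19, 43, 47, ∞}.
(a,b)_2: α=-3, β=3; u≡5, v≡3 (mod 8); ε(u)ε(v)=0·1, αω(v)=-3·1, βω(u)=3·1; sum ≡ 0  ⇒  +1.
(a,b)_43: α=1, u≡31; β=1, v≡42 (mod 43); (31|43)=+1, (42|43)=-1; sign (−1)^1·+1^1·-1^1 = +1.
(a,b)_5: α=1, u≡4; β=3, v≡3 (mod 5); (4|5)=+1, (3|5)=-1; sign (−1)^0·+1^3·-1^1 = -1.
(a,b)_17: α=2, u≡8; β=2, v≡10 (mod 17); (8|17)=+1, (10|17)=-1; sign (−1)^0·+1^2·-1^2 = +1.
(a,b)_47: α=1, u≡43; β=1, v≡20 (mod 47); (43|47)=-1, (20|47)=-1; sign (−1)^1·-1^1·-1^1 = -1.
(a,b)_7: α=0, u≡2; β=-4, v≡6 (mod 7); (2|7)=+1, (6|7)=-1; sign (−1)^0·+1^-4·-1^0 = +1.
(a,b)_3: α=3, u≡1; β=4, v≡2 (mod 3); (1|3)=+1, (2|3)=-1; sign (−1)^0·+1^4·-1^3 = -1.
(a,b)_11: α=-2, u≡7; β=-2, v≡6 (mod 11); (7|11)=-1, (6|11)=-1; sign (−1)^0·-1^-2·-1^-2 = +1.
(a,b)_∞: sgn(-60630)=−, sgn(383990)=+, so +1.
(a,b)_19: α=2, u≡18; β=3, v≡18 (mod 19); (18|19)=-1, (18|19)=-1; sign (−1)^0·-1^3·-1^2 = -1.
|Ram(-60630, 383990)| = 4, even; anisotropic at {3, 5, 19, 47}.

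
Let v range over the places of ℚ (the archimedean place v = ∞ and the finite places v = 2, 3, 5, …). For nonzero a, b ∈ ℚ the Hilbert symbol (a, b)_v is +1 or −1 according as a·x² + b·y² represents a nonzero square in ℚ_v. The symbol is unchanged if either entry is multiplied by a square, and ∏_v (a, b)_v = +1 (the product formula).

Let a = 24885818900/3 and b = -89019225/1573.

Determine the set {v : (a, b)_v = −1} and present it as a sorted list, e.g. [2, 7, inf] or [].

[2, 3, 13, 37]

(a, b) ≡ (1887, -13) mod (ℚ^×)²; places V = {2, 3, 5, 11, 13, 17, 37, ∞}.
(a,b)_11: α=0, u≡10; β=-2, v≡1 (mod 11); (10|11)=-1, (1|11)=+1; sign (−1)^0·-1^-2·+1^0 = +1.
(a,b)_13: α=0, u≡11; β=-1, v≡1 (mod 13); (11|13)=-1, (1|13)=+1; sign (−1)^0·-1^-1·+1^0 = -1.
(a,b)_2: α=2, β=0; u≡7, v≡3 (mod 8); ε(u)ε(v)=1·1, αω(v)=2·1, βω(u)=0·0; sum ≡ 1  ⇒  -1.
(a,b)_∞: sgn(1887)=+, sgn(-13)=−, so +1.
(a,b)_5: α=2, u≡2; β=2, v≡2 (mod 5); (2|5)=-1, (2|5)=-1; sign (−1)^0·-1^2·-1^2 = +1.
(a,b)_3: α=-1, u≡2; β=2, v≡2 (mod 3); (2|3)=-1, (2|3)=-1; sign (−1)^0·-1^2·-1^-1 = -1.
(a,b)_37: α=3, u≡17; β=2, v≡5 (mod 37); (17|37)=-1, (5|37)=-1; sign (−1)^0·-1^2·-1^3 = -1.
(a,b)_17: α=3, u≡16; β=2, v≡13 (mod 17); (16|17)=+1, (13|17)=+1; sign (−1)^0·+1^2·+1^3 = +1.
|Ram(1887, -13)| = 4, even; anisotropic at {2, 3, 13, 37}.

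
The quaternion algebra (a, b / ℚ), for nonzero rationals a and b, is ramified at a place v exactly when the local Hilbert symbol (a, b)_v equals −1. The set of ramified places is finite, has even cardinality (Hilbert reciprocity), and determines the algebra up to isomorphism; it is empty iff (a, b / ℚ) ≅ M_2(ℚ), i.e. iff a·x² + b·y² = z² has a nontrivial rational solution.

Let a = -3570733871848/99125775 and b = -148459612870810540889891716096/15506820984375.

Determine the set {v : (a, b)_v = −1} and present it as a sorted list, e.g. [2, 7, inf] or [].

Mod squares: a ≡ -75702, b ≡ -2031337. Check v ∈ {∞, 2, 3, 5, 7, 11, 13, 23, 31, 37}.
v=5: a=5^-2·(≡2), b=5^-6·(≡3) mod 5; (2|5)=-1, (3|5)=-1; (−1)^{-2·-6·2}·(-1)^-6·(-1)^-2 = +1.
v=∞: -75702 < 0 and -2031337 < 0  ⇒  (a,b)_∞ = -1.
v=11: a=11^5·(≡9), b=11^15·(≡1) mod 11; (9|11)=+1, (1|11)=+1; (−1)^{5·15·5}·(+1)^15·(+1)^5 = -1.
v=3: a=3^-7·(≡2), b=3^-10·(≡2) mod 3; (2|3)=-1, (2|3)=-1; (−1)^{-7·-10·1}·(-1)^-10·(-1)^-7 = -1.
v=7: a=7^-2·(≡6), b=7^-5·(≡1) mod 7; (6|7)=-1, (1|7)=+1; (−1)^{-2·-5·3}·(-1)^-5·(+1)^-2 = -1.
v=2: v_2(a)=3, v_2(b)=10; units ≡ 5, 7 (mod 8); ε·ε+αω+βω = 0·1+3·0+10·1 ≡ 0  ⇒  (a,b)_2 = +1.
v=31: a=31^1·(≡1), b=31^3·(≡8) mod 31; (1|31)=+1, (8|31)=+1; (−1)^{1·3·15}·(+1)^3·(+1)^1 = -1.
v=37: a=37^-1·(≡26), b=37^3·(≡28) mod 37; (26|37)=+1, (28|37)=+1; (−1)^{-1·3·18}·(+1)^3·(+1)^-1 = +1.
v=13: a=13^2·(≡10), b=13^0·(≡12) mod 13; (10|13)=+1, (12|13)=+1; (−1)^{2·0·6}·(+1)^0·(+1)^2 = +1.
v=23: a=23^2·(≡22), b=23^1·(≡16) mod 23; (22|23)=-1, (16|23)=+1; (−1)^{2·1·11}·(-1)^1·(+1)^2 = -1.
Ram(-75702, -2031337) = {3, 7, 11, 23, 31, ∞}; no ℚ_3-point on the conic.

[3, 7, 11, 23, 31, inf]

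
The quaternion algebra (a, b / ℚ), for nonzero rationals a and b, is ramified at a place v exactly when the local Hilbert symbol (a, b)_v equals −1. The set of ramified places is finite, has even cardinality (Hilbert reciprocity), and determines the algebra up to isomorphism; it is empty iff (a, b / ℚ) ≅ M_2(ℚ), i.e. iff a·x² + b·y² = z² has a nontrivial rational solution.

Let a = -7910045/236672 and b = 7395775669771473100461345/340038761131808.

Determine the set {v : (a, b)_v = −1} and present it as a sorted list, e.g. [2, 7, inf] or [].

Mod squares: a ≡ -93610, b ≡ 4290. Check v ∈ {∞, 2, 3, 5, 7, 11, 13, 23, 37, 41, 43}.
v=7: a=7^0·(≡2), b=7^2·(≡5) mod 7; (2|7)=+1, (5|7)=-1; (−1)^{0·2·3}·(+1)^2·(-1)^0 = +1.
v=41: a=41^0·(≡35), b=41^-2·(≡11) mod 41; (35|41)=-1, (11|41)=-1; (−1)^{0·-2·20}·(-1)^-2·(-1)^0 = +1.
v=13: a=13^2·(≡3), b=13^3·(≡6) mod 13; (3|13)=+1, (6|13)=-1; (−1)^{2·3·6}·(+1)^3·(-1)^2 = +1.
v=37: a=37^1·(≡13), b=37^4·(≡31) mod 37; (13|37)=-1, (31|37)=-1; (−1)^{1·4·18}·(-1)^4·(-1)^1 = -1.
v=23: a=23^1·(≡2), b=23^4·(≡16) mod 23; (2|23)=+1, (16|23)=+1; (−1)^{1·4·11}·(+1)^4·(+1)^1 = +1.
v=5: a=5^1·(≡3), b=5^1·(≡3) mod 5; (3|5)=-1, (3|5)=-1; (−1)^{1·1·2}·(-1)^1·(-1)^1 = +1.
v=43: a=43^-2·(≡23), b=43^-6·(≡5) mod 43; (23|43)=+1, (5|43)=-1; (−1)^{-2·-6·21}·(+1)^-6·(-1)^-2 = +1.
v=2: v_2(a)=-7, v_2(b)=-5; units ≡ 3, 1 (mod 8); ε·ε+αω+βω = 1·0+-7·0+-5·1 ≡ 1  ⇒  (a,b)_2 = -1.
v=11: a=11^1·(≡9), b=11^3·(≡1) mod 11; (9|11)=+1, (1|11)=+1; (−1)^{1·3·5}·(+1)^3·(+1)^1 = -1.
v=3: a=3^0·(≡2), b=3^9·(≡2) mod 3; (2|3)=-1, (2|3)=-1; (−1)^{0·9·1}·(-1)^9·(-1)^0 = -1.
v=∞: -93610 < 0 and 4290 > 0  ⇒  (a,b)_∞ = +1.
|Ram(-93610, 4290)| = 4, even; anisotropic at {2, 3, 11, 37}.

[2, 3, 11, 37]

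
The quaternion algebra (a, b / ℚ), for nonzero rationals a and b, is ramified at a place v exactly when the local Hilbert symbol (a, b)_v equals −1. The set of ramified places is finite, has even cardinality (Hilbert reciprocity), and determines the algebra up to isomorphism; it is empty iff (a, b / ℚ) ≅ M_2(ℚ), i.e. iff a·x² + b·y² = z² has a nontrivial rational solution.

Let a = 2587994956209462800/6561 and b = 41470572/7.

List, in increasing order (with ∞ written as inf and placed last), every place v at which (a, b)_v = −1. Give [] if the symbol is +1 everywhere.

(a, b) ≡ (91553, 21) mod (ℚ^×)²; places V = {2, 3, 5, 7, 11, 13, 29, 41, ∞}.
(a,b)_2: α=4, β=2; u≡1, v≡5 (mod 8); ε(u)ε(v)=0·0, αω(v)=4·1, βω(u)=2·0; sum ≡ 0  ⇒  +1.
(a,b)_∞: sgn(91553)=+, sgn(21)=+, so +1.
(a,b)_29: α=1, u≡24; β=0, v≡3 (mod 29); (24|29)=+1, (3|29)=-1; sign (−1)^0·+1^0·-1^1 = -1.
(a,b)_13: α=6, u≡6; β=4, v≡5 (mod 13); (6|13)=-1, (5|13)=-1; sign (−1)^0·-1^4·-1^6 = +1.
(a,b)_5: α=2, u≡2; β=0, v≡1 (mod 5); (2|5)=-1, (1|5)=+1; sign (−1)^0·-1^0·+1^2 = +1.
(a,b)_11: α=5, u≡2; β=2, v≡7 (mod 11); (2|11)=-1, (7|11)=-1; sign (−1)^0·-1^2·-1^5 = -1.
(a,b)_7: α=1, u≡6; β=-1, v≡3 (mod 7); (6|7)=-1, (3|7)=-1; sign (−1)^1·-1^-1·-1^1 = -1.
(a,b)_3: α=-8, u≡2; β=1, v≡1 (mod 3); (2|3)=-1, (1|3)=+1; sign (−1)^0·-1^1·+1^-8 = -1.
(a,b)_41: α=1, u≡38; β=0, v≡8 (mod 41); (38|41)=-1, (8|41)=+1; sign (−1)^0·-1^0·+1^1 = +1.
Ram(91553, 21) = {3, 7, 11, 29}; no ℚ_3-point on the conic.

[3, 7, 11, 29]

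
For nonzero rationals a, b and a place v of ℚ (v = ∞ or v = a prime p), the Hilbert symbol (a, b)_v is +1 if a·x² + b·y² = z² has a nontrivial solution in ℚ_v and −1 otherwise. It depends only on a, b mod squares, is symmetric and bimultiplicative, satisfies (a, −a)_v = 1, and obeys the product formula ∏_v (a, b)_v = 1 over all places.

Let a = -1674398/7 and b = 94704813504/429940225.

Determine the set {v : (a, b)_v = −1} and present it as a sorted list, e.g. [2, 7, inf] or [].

Mod squares: a ≡ -96866, b ≡ 31. Check v ∈ {∞, 2, 3, 5, 7, 11, 13, 17, 29, 31, 37, 47}.
v=37: a=37^1·(≡26), b=37^0·(≡2) mod 37; (26|37)=+1, (2|37)=-1; (−1)^{1·0·18}·(+1)^0·(-1)^1 = -1.
v=11: a=11^3·(≡1), b=11^-2·(≡3) mod 11; (1|11)=+1, (3|11)=+1; (−1)^{3·-2·5}·(+1)^-2·(+1)^3 = +1.
v=2: v_2(a)=1, v_2(b)=6; units ≡ 7, 7 (mod 8); ε·ε+αω+βω = 1·1+1·0+6·0 ≡ 1  ⇒  (a,b)_2 = -1.
v=29: a=29^0·(≡13), b=29^-2·(≡14) mod 29; (13|29)=+1, (14|29)=-1; (−1)^{0·-2·14}·(+1)^-2·(-1)^0 = +1.
v=5: a=5^0·(≡1), b=5^-2·(≡1) mod 5; (1|5)=+1, (1|5)=+1; (−1)^{0·-2·2}·(+1)^-2·(+1)^0 = +1.
v=13: a=13^0·(≡4), b=13^-2·(≡5) mod 13; (4|13)=+1, (5|13)=-1; (−1)^{0·-2·6}·(+1)^-2·(-1)^0 = +1.
v=17: a=17^1·(≡3), b=17^0·(≡14) mod 17; (3|17)=-1, (14|17)=-1; (−1)^{1·0·8}·(-1)^0·(-1)^1 = -1.
v=31: a=31^0·(≡14), b=31^1·(≡2) mod 31; (14|31)=+1, (2|31)=+1; (−1)^{0·1·15}·(+1)^1·(+1)^0 = +1.
v=3: a=3^0·(≡1), b=3^2·(≡1) mod 3; (1|3)=+1, (1|3)=+1; (−1)^{0·2·1}·(+1)^2·(+1)^0 = +1.
v=47: a=47^0·(≡37), b=47^2·(≡35) mod 47; (37|47)=+1, (35|47)=-1; (−1)^{0·2·23}·(+1)^2·(-1)^0 = +1.
v=∞: -96866 < 0 and 31 > 0  ⇒  (a,b)_∞ = +1.
v=7: a=7^-1·(≡2), b=7^4·(≡3) mod 7; (2|7)=+1, (3|7)=-1; (−1)^{-1·4·3}·(+1)^4·(-1)^-1 = -1.
Ram(-96866, 31) = {2, 7, 17, 37}; no ℚ_2-point on the conic.

[2, 7, 17, 37]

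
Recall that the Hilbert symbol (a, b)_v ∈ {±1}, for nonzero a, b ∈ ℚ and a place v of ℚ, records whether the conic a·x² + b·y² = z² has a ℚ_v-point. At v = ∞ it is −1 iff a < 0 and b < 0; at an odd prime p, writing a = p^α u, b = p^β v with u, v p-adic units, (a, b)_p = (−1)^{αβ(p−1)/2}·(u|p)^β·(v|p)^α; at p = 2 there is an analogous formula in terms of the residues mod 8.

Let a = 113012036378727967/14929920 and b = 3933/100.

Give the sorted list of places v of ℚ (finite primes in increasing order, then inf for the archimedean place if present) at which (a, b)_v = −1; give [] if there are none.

Mod squares: a ≡ 4715, b ≡ 437. Check v ∈ {∞, 2, 3, 5, 13, 19, 23, 41, 47}.
v=2: v_2(a)=-12, v_2(b)=-2; units ≡ 3, 5 (mod 8); ε·ε+αω+βω = 1·0+-12·1+-2·1 ≡ 0  ⇒  (a,b)_2 = +1.
v=41: a=41^3·(≡39), b=41^0·(≡34) mod 41; (39|41)=+1, (34|41)=-1; (−1)^{3·0·20}·(+1)^0·(-1)^3 = -1.
v=3: a=3^-6·(≡2), b=3^2·(≡2) mod 3; (2|3)=-1, (2|3)=-1; (−1)^{-6·2·1}·(-1)^2·(-1)^-6 = +1.
v=47: a=47^2·(≡10), b=47^0·(≡21) mod 47; (10|47)=-1, (21|47)=+1; (−1)^{2·0·23}·(-1)^0·(+1)^2 = +1.
v=13: a=13^2·(≡3), b=13^0·(≡8) mod 13; (3|13)=+1, (8|13)=-1; (−1)^{2·0·6}·(+1)^0·(-1)^2 = +1.
v=∞: 4715 > 0 and 437 > 0  ⇒  (a,b)_∞ = +1.
v=5: a=5^-1·(≡3), b=5^-2·(≡2) mod 5; (3|5)=-1, (2|5)=-1; (−1)^{-1·-2·2}·(-1)^-2·(-1)^-1 = -1.
v=19: a=19^2·(≡2), b=19^1·(≡11) mod 19; (2|19)=-1, (11|19)=+1; (−1)^{2·1·9}·(-1)^1·(+1)^2 = -1.
v=23: a=23^3·(≡15), b=23^1·(≡7) mod 23; (15|23)=-1, (7|23)=-1; (−1)^{3·1·11}·(-1)^1·(-1)^3 = -1.
Ram(4715, 437) = {5, 19, 23, 41}; no ℚ_5-point on the conic.

[5, 19, 23, 41]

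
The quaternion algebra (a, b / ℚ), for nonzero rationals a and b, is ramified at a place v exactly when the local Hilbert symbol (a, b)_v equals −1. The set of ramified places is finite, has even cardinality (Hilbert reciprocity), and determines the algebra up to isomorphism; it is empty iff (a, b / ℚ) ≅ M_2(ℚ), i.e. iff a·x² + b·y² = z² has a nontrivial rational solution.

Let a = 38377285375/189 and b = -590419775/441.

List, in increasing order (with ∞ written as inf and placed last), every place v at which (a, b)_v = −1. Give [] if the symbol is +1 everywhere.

[7, 17]

(a, b) ≡ (111546435, -81719) mod (ℚ^×)²; places V = {2, 3, 5, 7, 11, 13, 17, 19, 23, ∞}.
(a,b)_7: α=-1, u≡5; β=-2, v≡3 (mod 7); (5|7)=-1, (3|7)=-1; sign (−1)^0·-1^-2·-1^-1 = -1.
(a,b)_∞: sgn(111546435)=+, sgn(-81719)=−, so +1.
(a,b)_23: α=1, u≡15; β=1, v≡9 (mod 23); (15|23)=-1, (9|23)=+1; sign (−1)^1·-1^1·+1^1 = +1.
(a,b)_13: α=1, u≡9; β=0, v≡10 (mod 13); (9|13)=+1, (10|13)=+1; sign (−1)^0·+1^0·+1^1 = +1.
(a,b)_2: α=0, β=0; u≡3, v≡1 (mod 8); ε(u)ε(v)=1·0, αω(v)=0·0, βω(u)=0·1; sum ≡ 0  ⇒  +1.
(a,b)_5: α=3, u≡2; β=2, v≡4 (mod 5); (2|5)=-1, (4|5)=+1; sign (−1)^0·-1^2·+1^3 = +1.
(a,b)_17: α=3, u≡14; β=3, v≡2 (mod 17); (14|17)=-1, (2|17)=+1; sign (−1)^0·-1^3·+1^3 = -1.
(a,b)_11: α=1, u≡4; β=1, v≡8 (mod 11); (4|11)=+1, (8|11)=-1; sign (−1)^1·+1^1·-1^1 = +1.
(a,b)_3: α=-3, u≡1; β=-2, v≡1 (mod 3); (1|3)=+1, (1|3)=+1; sign (−1)^0·+1^-2·+1^-3 = +1.
(a,b)_19: α=1, u≡5; β=1, v≡15 (mod 19); (5|19)=+1, (15|19)=-1; sign (−1)^1·+1^1·-1^1 = +1.
|Ram(111546435, -81719)| = 2, even; anisotropic at {7, 17}.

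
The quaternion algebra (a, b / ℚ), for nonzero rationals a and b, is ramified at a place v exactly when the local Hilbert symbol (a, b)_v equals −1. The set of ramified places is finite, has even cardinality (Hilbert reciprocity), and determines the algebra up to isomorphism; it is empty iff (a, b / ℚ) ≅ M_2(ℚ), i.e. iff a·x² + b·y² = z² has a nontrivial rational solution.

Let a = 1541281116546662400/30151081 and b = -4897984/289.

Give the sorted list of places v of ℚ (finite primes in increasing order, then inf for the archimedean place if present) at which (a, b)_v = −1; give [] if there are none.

[2, 7]

Mod squares: a ≡ 754, b ≡ -91. Check v ∈ {∞, 2, 3, 5, 7, 13, 17, 19, 29}.
v=19: a=19^-2·(≡3), b=19^0·(≡16) mod 19; (3|19)=-1, (16|19)=+1; (−1)^{-2·0·9}·(-1)^0·(+1)^-2 = +1.
v=13: a=13^1·(≡5), b=13^1·(≡8) mod 13; (5|13)=-1, (8|13)=-1; (−1)^{1·1·6}·(-1)^1·(-1)^1 = +1.
v=3: a=3^2·(≡1), b=3^0·(≡2) mod 3; (1|3)=+1, (2|3)=-1; (−1)^{2·0·1}·(+1)^0·(-1)^2 = +1.
v=29: a=29^5·(≡14), b=29^2·(≡24) mod 29; (14|29)=-1, (24|29)=+1; (−1)^{5·2·14}·(-1)^2·(+1)^5 = +1.
v=∞: 754 > 0 and -91 < 0  ⇒  (a,b)_∞ = +1.
v=7: a=7^2·(≡6), b=7^1·(≡4) mod 7; (6|7)=-1, (4|7)=+1; (−1)^{2·1·3}·(-1)^1·(+1)^2 = -1.
v=17: a=17^-4·(≡5), b=17^-2·(≡5) mod 17; (5|17)=-1, (5|17)=-1; (−1)^{-4·-2·8}·(-1)^-2·(-1)^-4 = +1.
v=2: v_2(a)=19, v_2(b)=6; units ≡ 1, 5 (mod 8); ε·ε+αω+βω = 0·0+19·1+6·0 ≡ 1  ⇒  (a,b)_2 = -1.
v=5: a=5^2·(≡1), b=5^0·(≡4) mod 5; (1|5)=+1, (4|5)=+1; (−1)^{2·0·2}·(+1)^0·(+1)^2 = +1.
|Ram(754, -91)| = 2, even; anisotropic at {2, 7}.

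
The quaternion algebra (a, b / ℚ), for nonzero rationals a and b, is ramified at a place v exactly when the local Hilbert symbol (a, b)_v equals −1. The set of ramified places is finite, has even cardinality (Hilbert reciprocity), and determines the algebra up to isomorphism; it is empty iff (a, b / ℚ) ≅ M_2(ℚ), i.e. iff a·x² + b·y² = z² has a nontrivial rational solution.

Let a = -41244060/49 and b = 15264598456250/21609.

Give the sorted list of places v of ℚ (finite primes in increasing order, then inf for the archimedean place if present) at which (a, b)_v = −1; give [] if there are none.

[3, 5, 11, 13, 17, 23]

(a, b) ≡ (-85215, 559130) mod (ℚ^×)²; places V = {2, 3, 5, 7, 11, 13, 17, 19, 23, ∞}.
(a,b)_13: α=1, u≡3; β=1, v≡2 (mod 13); (3|13)=+1, (2|13)=-1; sign (−1)^0·+1^1·-1^1 = -1.
(a,b)_3: α=1, u≡2; β=-2, v≡2 (mod 3); (2|3)=-1, (2|3)=-1; sign (−1)^0·-1^-2·-1^1 = -1.
(a,b)_7: α=-2, u≡3; β=-4, v≡5 (mod 7); (3|7)=-1, (5|7)=-1; sign (−1)^0·-1^-4·-1^-2 = +1.
(a,b)_2: α=2, β=1; u≡1, v≡5 (mod 8); ε(u)ε(v)=0·0, αω(v)=2·1, βω(u)=1·0; sum ≡ 0  ⇒  +1.
(a,b)_5: α=1, u≡2; β=5, v≡4 (mod 5); (2|5)=-1, (4|5)=+1; sign (−1)^0·-1^5·+1^1 = -1.
(a,b)_17: α=0, u≡10; β=1, v≡12 (mod 17); (10|17)=-1, (12|17)=-1; sign (−1)^0·-1^1·-1^0 = -1.
(a,b)_11: α=2, u≡6; β=3, v≡8 (mod 11); (6|11)=-1, (8|11)=-1; sign (−1)^0·-1^3·-1^2 = -1.
(a,b)_23: α=1, u≡7; β=1, v≡14 (mod 23); (7|23)=-1, (14|23)=-1; sign (−1)^1·-1^1·-1^1 = -1.
(a,b)_19: α=1, u≡13; β=2, v≡11 (mod 19); (13|19)=-1, (11|19)=+1; sign (−1)^0·-1^2·+1^1 = +1.
(a,b)_∞: sgn(-85215)=−, sgn(559130)=+, so +1.
Ram(-85215, 559130) = {3, 5, 11, 13, 17, 23}; no ℚ_3-point on the conic.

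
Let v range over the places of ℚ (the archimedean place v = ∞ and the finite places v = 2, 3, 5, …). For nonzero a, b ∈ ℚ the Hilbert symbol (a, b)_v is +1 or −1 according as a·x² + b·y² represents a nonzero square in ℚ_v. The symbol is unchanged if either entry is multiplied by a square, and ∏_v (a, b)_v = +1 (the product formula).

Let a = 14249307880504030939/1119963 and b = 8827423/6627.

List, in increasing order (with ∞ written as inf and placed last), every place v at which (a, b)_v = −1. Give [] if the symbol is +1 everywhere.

[3, 31]

(a, b) ≡ (2398377, 50061) mod (ℚ^×)²; places V = {2, 3, 11, 13, 17, 23, 31, 37, 41, 47, ∞}.
(a,b)_23: α=2, u≡3; β=2, v≡4 (mod 23); (3|23)=+1, (4|23)=+1; sign (−1)^0·+1^2·+1^2 = +1.
(a,b)_3: α=-1, u≡1; β=-1, v≡1 (mod 3); (1|3)=+1, (1|3)=+1; sign (−1)^1·+1^-1·+1^-1 = -1.
(a,b)_∞: sgn(2398377)=+, sgn(50061)=+, so +1.
(a,b)_47: α=-2, u≡25; β=-2, v≡8 (mod 47); (25|47)=+1, (8|47)=+1; sign (−1)^0·+1^-2·+1^-2 = +1.
(a,b)_37: α=3, u≡16; β=1, v≡10 (mod 37); (16|37)=+1, (10|37)=+1; sign (−1)^0·+1^1·+1^3 = +1.
(a,b)_11: α=4, u≡5; β=1, v≡2 (mod 11); (5|11)=+1, (2|11)=-1; sign (−1)^0·+1^1·-1^4 = +1.
(a,b)_13: α=-2, u≡2; β=0, v≡2 (mod 13); (2|13)=-1, (2|13)=-1; sign (−1)^0·-1^0·-1^-2 = +1.
(a,b)_31: α=1, u≡6; β=0, v≡24 (mod 31); (6|31)=-1, (24|31)=-1; sign (−1)^0·-1^0·-1^1 = -1.
(a,b)_41: α=3, u≡36; β=1, v≡32 (mod 41); (36|41)=+1, (32|41)=+1; sign (−1)^0·+1^1·+1^3 = +1.
(a,b)_17: α=1, u≡15; β=0, v≡16 (mod 17); (15|17)=+1, (16|17)=+1; sign (−1)^0·+1^0·+1^1 = +1.
(a,b)_2: α=0, β=0; u≡1, v≡5 (mod 8); ε(u)ε(v)=0·0, αω(v)=0·1, βω(u)=0·0; sum ≡ 0  ⇒  +1.
Ram(2398377, 50061) = {3, 31}; no ℚ_3-point on the conic.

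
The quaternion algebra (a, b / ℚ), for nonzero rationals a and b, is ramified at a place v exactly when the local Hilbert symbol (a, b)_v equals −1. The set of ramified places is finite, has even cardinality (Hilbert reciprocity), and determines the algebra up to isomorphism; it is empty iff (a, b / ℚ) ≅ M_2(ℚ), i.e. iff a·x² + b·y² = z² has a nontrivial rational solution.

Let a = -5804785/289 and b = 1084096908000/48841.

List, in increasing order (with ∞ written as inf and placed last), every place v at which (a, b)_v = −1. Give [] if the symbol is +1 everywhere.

(a, b) ≡ (-118465, 301138030) mod (ℚ^×)²; places V = {2, 3, 5, 7, 13, 17, 19, 29, 31, 41, 43, ∞}.
(a,b)_13: α=0, u≡9; β=-2, v≡5 (mod 13); (9|13)=+1, (5|13)=-1; sign (−1)^0·+1^-2·-1^0 = +1.
(a,b)_43: α=1, u≡23; β=1, v≡38 (mod 43); (23|43)=+1, (38|43)=+1; sign (−1)^1·+1^1·+1^1 = -1.
(a,b)_∞: sgn(-118465)=−, sgn(301138030)=+, so +1.
(a,b)_41: α=0, u≡18; β=1, v≡10 (mod 41); (18|41)=+1, (10|41)=+1; sign (−1)^0·+1^1·+1^0 = +1.
(a,b)_3: α=0, u≡2; β=2, v≡1 (mod 3); (2|3)=-1, (1|3)=+1; sign (−1)^0·-1^2·+1^0 = +1.
(a,b)_31: α=0, u≡12; β=1, v≡8 (mod 31); (12|31)=-1, (8|31)=+1; sign (−1)^0·-1^1·+1^0 = -1.
(a,b)_5: α=1, u≡2; β=3, v≡4 (mod 5); (2|5)=-1, (4|5)=+1; sign (−1)^0·-1^3·+1^1 = -1.
(a,b)_2: α=0, β=5; u≡7, v≡7 (mod 8); ε(u)ε(v)=1·1, αω(v)=0·0, βω(u)=5·0; sum ≡ 1  ⇒  -1.
(a,b)_19: α=1, u≡6; β=1, v≡4 (mod 19); (6|19)=+1, (4|19)=+1; sign (−1)^1·+1^1·+1^1 = -1.
(a,b)_29: α=1, u≡7; β=1, v≡3 (mod 29); (7|29)=+1, (3|29)=-1; sign (−1)^0·+1^1·-1^1 = -1.
(a,b)_7: α=2, u≡5; β=0, v≡4 (mod 7); (5|7)=-1, (4|7)=+1; sign (−1)^0·-1^0·+1^2 = +1.
(a,b)_17: α=-2, u≡1; β=-2, v≡1 (mod 17); (1|17)=+1, (1|17)=+1; sign (−1)^0·+1^-2·+1^-2 = +1.
Ram(-118465, 301138030) = {2, 5, 19, 29, 31, 43}; no ℚ_2-point on the conic.

[2, 5, 19, 29, 31, 43]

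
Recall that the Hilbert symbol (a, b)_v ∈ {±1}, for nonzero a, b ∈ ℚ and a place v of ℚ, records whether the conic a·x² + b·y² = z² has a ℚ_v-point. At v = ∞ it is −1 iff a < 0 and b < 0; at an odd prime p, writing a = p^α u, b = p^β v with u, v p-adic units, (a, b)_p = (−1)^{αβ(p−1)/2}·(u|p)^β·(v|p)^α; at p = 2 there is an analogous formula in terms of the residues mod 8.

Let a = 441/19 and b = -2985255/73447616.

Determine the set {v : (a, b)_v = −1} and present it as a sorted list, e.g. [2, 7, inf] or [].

Mod squares: a ≡ 19, b ≡ -5005. Check v ∈ {∞, 2, 3, 5, 7, 11, 13, 17, 19}.
v=19: a=19^-1·(≡4), b=19^-2·(≡11) mod 19; (4|19)=+1, (11|19)=+1; (−1)^{-1·-2·9}·(+1)^-2·(+1)^-1 = +1.
v=11: a=11^0·(≡7), b=11^-1·(≡2) mod 11; (7|11)=-1, (2|11)=-1; (−1)^{0·-1·5}·(-1)^-1·(-1)^0 = -1.
v=3: a=3^2·(≡1), b=3^8·(≡2) mod 3; (1|3)=+1, (2|3)=-1; (−1)^{2·8·1}·(+1)^8·(-1)^2 = +1.
v=5: a=5^0·(≡4), b=5^1·(≡4) mod 5; (4|5)=+1, (4|5)=+1; (−1)^{0·1·2}·(+1)^1·(+1)^0 = +1.
v=17: a=17^0·(≡8), b=17^-2·(≡12) mod 17; (8|17)=+1, (12|17)=-1; (−1)^{0·-2·8}·(+1)^-2·(-1)^0 = +1.
v=13: a=13^0·(≡2), b=13^1·(≡11) mod 13; (2|13)=-1, (11|13)=-1; (−1)^{0·1·6}·(-1)^1·(-1)^0 = -1.
v=7: a=7^2·(≡6), b=7^1·(≡6) mod 7; (6|7)=-1, (6|7)=-1; (−1)^{2·1·3}·(-1)^1·(-1)^2 = -1.
v=2: v_2(a)=0, v_2(b)=-6; units ≡ 3, 3 (mod 8); ε·ε+αω+βω = 1·1+0·1+-6·1 ≡ 1  ⇒  (a,b)_2 = -1.
v=∞: 19 > 0 and -5005 < 0  ⇒  (a,b)_∞ = +1.
|Ram(19, -5005)| = 4, even; anisotropic at {2, 7, 11, 13}.

[2, 7, 11, 13]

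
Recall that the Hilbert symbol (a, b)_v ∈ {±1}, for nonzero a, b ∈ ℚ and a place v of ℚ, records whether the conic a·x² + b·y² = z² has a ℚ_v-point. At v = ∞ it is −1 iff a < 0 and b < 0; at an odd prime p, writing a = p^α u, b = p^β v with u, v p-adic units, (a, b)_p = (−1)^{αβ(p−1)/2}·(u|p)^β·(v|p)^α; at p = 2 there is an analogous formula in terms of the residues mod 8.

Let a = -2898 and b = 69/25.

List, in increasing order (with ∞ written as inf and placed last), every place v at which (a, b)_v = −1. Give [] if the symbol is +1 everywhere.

(a, b) ≡ (-322, 69) mod (ℚ^×)²; places V = {2, 3, 5, 7, 23, ∞}.
(a,b)_7: α=1, u≡6; β=0, v≡5 (mod 7); (6|7)=-1, (5|7)=-1; sign (−1)^0·-1^0·-1^1 = -1.
(a,b)_3: α=2, u≡2; β=1, v≡2 (mod 3); (2|3)=-1, (2|3)=-1; sign (−1)^0·-1^1·-1^2 = -1.
(a,b)_5: α=0, u≡2; β=-2, v≡4 (mod 5); (2|5)=-1, (4|5)=+1; sign (−1)^0·-1^-2·+1^0 = +1.
(a,b)_23: α=1, u≡12; β=1, v≡13 (mod 23); (12|23)=+1, (13|23)=+1; sign (−1)^1·+1^1·+1^1 = -1.
(a,b)_∞: sgn(-322)=−, sgn(69)=+, so +1.
(a,b)_2: α=1, β=0; u≡7, v≡5 (mod 8); ε(u)ε(v)=1·0, αω(v)=1·1, βω(u)=0·0; sum ≡ 1  ⇒  -1.
Ram(-322, 69) = {2, 3, 7, 23}; no ℚ_2-point on the conic.

[2, 3, 7, 23]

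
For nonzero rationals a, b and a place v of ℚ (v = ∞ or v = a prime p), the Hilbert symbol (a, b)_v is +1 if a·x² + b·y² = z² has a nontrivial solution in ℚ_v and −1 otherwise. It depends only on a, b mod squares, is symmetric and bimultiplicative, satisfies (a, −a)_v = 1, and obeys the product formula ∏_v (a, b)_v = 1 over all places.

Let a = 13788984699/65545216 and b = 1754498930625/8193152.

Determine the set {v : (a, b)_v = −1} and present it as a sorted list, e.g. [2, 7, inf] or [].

Mod squares: a ≡ 51, b ≡ 2. Check v ∈ {∞, 2, 3, 5, 7, 11, 17, 23, 29}.
v=29: a=29^2·(≡13), b=29^4·(≡12) mod 29; (13|29)=+1, (12|29)=-1; (−1)^{2·4·14}·(+1)^4·(-1)^2 = +1.
v=2: v_2(a)=-10, v_2(b)=-7; units ≡ 3, 1 (mod 8); ε·ε+αω+βω = 1·0+-10·0+-7·1 ≡ 1  ⇒  (a,b)_2 = -1.
v=7: a=7^2·(≡2), b=7^2·(≡4) mod 7; (2|7)=+1, (4|7)=+1; (−1)^{2·2·3}·(+1)^2·(+1)^2 = +1.
v=5: a=5^0·(≡4), b=5^4·(≡2) mod 5; (4|5)=+1, (2|5)=-1; (−1)^{0·4·2}·(+1)^4·(-1)^0 = +1.
v=∞: 51 > 0 and 2 > 0  ⇒  (a,b)_∞ = +1.
v=11: a=11^-2·(≡6), b=11^-2·(≡8) mod 11; (6|11)=-1, (8|11)=-1; (−1)^{-2·-2·5}·(-1)^-2·(-1)^-2 = +1.
v=3: a=3^9·(≡2), b=3^4·(≡2) mod 3; (2|3)=-1, (2|3)=-1; (−1)^{9·4·1}·(-1)^4·(-1)^9 = -1.
v=17: a=17^1·(≡3), b=17^0·(≡13) mod 17; (3|17)=-1, (13|17)=+1; (−1)^{1·0·8}·(-1)^0·(+1)^1 = +1.
v=23: a=23^-2·(≡22), b=23^-2·(≡13) mod 23; (22|23)=-1, (13|23)=+1; (−1)^{-2·-2·11}·(-1)^-2·(+1)^-2 = +1.
Ram(51, 2) = {2, 3}; no ℚ_2-point on the conic.

[2, 3]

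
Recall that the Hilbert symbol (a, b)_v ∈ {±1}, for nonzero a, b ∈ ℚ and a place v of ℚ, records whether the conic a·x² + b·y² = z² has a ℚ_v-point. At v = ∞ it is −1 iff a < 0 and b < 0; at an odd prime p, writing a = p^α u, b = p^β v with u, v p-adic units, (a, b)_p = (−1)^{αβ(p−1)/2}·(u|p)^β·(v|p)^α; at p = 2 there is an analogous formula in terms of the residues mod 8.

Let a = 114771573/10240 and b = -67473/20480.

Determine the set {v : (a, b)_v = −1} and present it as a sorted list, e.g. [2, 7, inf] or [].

[2, 3, 5, 7]

Mod squares: a ≡ 3570, b ≡ -85. Check v ∈ {∞, 2, 3, 5, 7, 17}.
v=∞: 3570 > 0 and -85 < 0  ⇒  (a,b)_∞ = +1.
v=17: a=17^1·(≡7), b=17^1·(≡5) mod 17; (7|17)=-1, (5|17)=-1; (−1)^{1·1·8}·(-1)^1·(-1)^1 = +1.
v=2: v_2(a)=-11, v_2(b)=-12; units ≡ 1, 3 (mod 8); ε·ε+αω+βω = 0·1+-11·1+-12·0 ≡ 1  ⇒  (a,b)_2 = -1.
v=5: a=5^-1·(≡1), b=5^-1·(≡2) mod 5; (1|5)=+1, (2|5)=-1; (−1)^{-1·-1·2}·(+1)^-1·(-1)^-1 = -1.
v=3: a=3^9·(≡2), b=3^4·(≡2) mod 3; (2|3)=-1, (2|3)=-1; (−1)^{9·4·1}·(-1)^4·(-1)^9 = -1.
v=7: a=7^3·(≡3), b=7^2·(≡6) mod 7; (3|7)=-1, (6|7)=-1; (−1)^{3·2·3}·(-1)^2·(-1)^3 = -1.
Ram(3570, -85) = {2, 3, 5, 7}; no ℚ_2-point on the conic.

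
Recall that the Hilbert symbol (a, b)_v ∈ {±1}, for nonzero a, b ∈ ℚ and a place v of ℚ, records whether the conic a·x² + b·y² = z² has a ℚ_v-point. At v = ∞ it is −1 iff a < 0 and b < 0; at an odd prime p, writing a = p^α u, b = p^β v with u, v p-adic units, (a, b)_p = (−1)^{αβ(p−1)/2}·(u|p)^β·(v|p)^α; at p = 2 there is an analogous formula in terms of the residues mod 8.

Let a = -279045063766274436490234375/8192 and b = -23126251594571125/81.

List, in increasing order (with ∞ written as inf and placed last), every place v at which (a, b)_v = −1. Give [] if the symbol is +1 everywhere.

[2, 13, 17, inf]

(a, b) ≡ (-3230, -5005) mod (ℚ^×)²; places V = {2, 3, 5, 7, 11, 13, 17, 19, ∞}.
(a,b)_2: α=-13, β=0; u≡1, v≡3 (mod 8); ε(u)ε(v)=0·1, αω(v)=-13·1, βω(u)=0·0; sum ≡ 1  ⇒  -1.
(a,b)_7: α=2, u≡1; β=1, v≡6 (mod 7); (1|7)=+1, (6|7)=-1; sign (−1)^0·+1^1·-1^2 = +1.
(a,b)_3: α=0, u≡1; β=-4, v≡2 (mod 3); (1|3)=+1, (2|3)=-1; sign (−1)^0·+1^-4·-1^0 = +1.
(a,b)_17: α=5, u≡3; β=2, v≡6 (mod 17); (3|17)=-1, (6|17)=-1; sign (−1)^0·-1^2·-1^5 = -1.
(a,b)_19: α=3, u≡6; β=2, v≡11 (mod 19); (6|19)=+1, (11|19)=+1; sign (−1)^0·+1^2·+1^3 = +1.
(a,b)_11: α=6, u≡3; β=7, v≡7 (mod 11); (3|11)=+1, (7|11)=-1; sign (−1)^0·+1^7·-1^6 = +1.
(a,b)_∞: sgn(-3230)=−, sgn(-5005)=−, so -1.
(a,b)_5: α=9, u≡1; β=3, v≡1 (mod 5); (1|5)=+1, (1|5)=+1; sign (−1)^0·+1^3·+1^9 = +1.
(a,b)_13: α=2, u≡11; β=1, v≡11 (mod 13); (11|13)=-1, (11|13)=-1; sign (−1)^0·-1^1·-1^2 = -1.
Ram(-3230, -5005) = {2, 13, 17, ∞}; no ℚ_2-point on the conic.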